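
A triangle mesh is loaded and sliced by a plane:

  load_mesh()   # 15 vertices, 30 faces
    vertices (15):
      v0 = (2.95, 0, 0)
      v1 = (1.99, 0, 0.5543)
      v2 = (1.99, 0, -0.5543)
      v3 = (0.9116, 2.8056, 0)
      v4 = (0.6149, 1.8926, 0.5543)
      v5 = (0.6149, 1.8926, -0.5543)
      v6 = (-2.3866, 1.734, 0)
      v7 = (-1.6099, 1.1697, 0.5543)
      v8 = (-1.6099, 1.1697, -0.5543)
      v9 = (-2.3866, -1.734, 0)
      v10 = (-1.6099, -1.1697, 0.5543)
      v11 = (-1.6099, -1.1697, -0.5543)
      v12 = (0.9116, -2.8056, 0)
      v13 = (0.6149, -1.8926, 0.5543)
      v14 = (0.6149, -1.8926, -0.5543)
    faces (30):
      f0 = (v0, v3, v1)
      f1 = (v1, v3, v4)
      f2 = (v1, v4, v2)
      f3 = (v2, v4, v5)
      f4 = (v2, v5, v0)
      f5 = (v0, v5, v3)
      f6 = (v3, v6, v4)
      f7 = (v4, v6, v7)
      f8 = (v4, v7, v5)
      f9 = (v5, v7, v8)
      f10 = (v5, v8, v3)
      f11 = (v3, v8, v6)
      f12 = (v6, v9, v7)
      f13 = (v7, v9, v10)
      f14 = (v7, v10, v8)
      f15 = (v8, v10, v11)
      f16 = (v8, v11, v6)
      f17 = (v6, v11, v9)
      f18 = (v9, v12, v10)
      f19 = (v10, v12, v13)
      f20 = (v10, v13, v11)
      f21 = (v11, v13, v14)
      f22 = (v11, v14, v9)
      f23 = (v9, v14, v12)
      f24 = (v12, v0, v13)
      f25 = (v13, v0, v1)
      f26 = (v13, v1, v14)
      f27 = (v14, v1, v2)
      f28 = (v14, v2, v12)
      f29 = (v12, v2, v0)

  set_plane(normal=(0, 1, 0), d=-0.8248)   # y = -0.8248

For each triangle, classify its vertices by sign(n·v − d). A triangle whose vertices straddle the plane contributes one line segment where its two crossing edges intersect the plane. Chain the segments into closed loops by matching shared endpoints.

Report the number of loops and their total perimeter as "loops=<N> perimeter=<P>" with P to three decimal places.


Straddling triangles (12 of 30):
  (v6,v9,v7) [+-+] → (-2.3866, -0.8248, 0)–(-2.1434, -0.8248, 0.173561)  len=0.2988
  (v7,v9,v10) [+--] → (-2.1434, -0.8248, 0.173561)–(-1.6099, -0.8248, 0.5543)  len=0.6554
  (v7,v10,v8) [+-+] → (-1.6099, -0.8248, 0.5543)–(-1.6099, -0.8248, 0.390858)  len=0.1634
  (v8,v10,v11) [+--] → (-1.6099, -0.8248, 0.390858)–(-1.6099, -0.8248, -0.5543)  len=0.9452
  (v8,v11,v6) [+-+] → (-1.6099, -0.8248, -0.5543)–(-1.70216, -0.8248, -0.488461)  len=0.1133
  (v6,v11,v9) [+--] → (-1.70216, -0.8248, -0.488461)–(-2.3866, -0.8248, 0)  len=0.8409
  (v12,v0,v13) [-+-] → (2.35074, -0.8248, 0)–(1.93236, -0.8248, 0.241565)  len=0.4831
  (v13,v0,v1) [-++] → (1.93236, -0.8248, 0.241565)–(1.39073, -0.8248, 0.5543)  len=0.6254
  (v13,v1,v14) [-+-] → (1.39073, -0.8248, 0.5543)–(1.39073, -0.8248, 0.0711692)  len=0.4831
  (v14,v1,v2) [-++] → (1.39073, -0.8248, 0.0711692)–(1.39073, -0.8248, -0.5543)  len=0.6255
  (v14,v2,v12) [-+-] → (1.39073, -0.8248, -0.5543)–(1.67297, -0.8248, -0.391345)  len=0.3259
  (v12,v2,v0) [-++] → (1.67297, -0.8248, -0.391345)–(2.35074, -0.8248, 0)  len=0.7826

Chained into 2 loop(s):
  loop 1: 6 segments, perimeter = 3.0170
  loop 2: 6 segments, perimeter = 3.3257
Total perimeter = 6.343

loops=2 perimeter=6.343


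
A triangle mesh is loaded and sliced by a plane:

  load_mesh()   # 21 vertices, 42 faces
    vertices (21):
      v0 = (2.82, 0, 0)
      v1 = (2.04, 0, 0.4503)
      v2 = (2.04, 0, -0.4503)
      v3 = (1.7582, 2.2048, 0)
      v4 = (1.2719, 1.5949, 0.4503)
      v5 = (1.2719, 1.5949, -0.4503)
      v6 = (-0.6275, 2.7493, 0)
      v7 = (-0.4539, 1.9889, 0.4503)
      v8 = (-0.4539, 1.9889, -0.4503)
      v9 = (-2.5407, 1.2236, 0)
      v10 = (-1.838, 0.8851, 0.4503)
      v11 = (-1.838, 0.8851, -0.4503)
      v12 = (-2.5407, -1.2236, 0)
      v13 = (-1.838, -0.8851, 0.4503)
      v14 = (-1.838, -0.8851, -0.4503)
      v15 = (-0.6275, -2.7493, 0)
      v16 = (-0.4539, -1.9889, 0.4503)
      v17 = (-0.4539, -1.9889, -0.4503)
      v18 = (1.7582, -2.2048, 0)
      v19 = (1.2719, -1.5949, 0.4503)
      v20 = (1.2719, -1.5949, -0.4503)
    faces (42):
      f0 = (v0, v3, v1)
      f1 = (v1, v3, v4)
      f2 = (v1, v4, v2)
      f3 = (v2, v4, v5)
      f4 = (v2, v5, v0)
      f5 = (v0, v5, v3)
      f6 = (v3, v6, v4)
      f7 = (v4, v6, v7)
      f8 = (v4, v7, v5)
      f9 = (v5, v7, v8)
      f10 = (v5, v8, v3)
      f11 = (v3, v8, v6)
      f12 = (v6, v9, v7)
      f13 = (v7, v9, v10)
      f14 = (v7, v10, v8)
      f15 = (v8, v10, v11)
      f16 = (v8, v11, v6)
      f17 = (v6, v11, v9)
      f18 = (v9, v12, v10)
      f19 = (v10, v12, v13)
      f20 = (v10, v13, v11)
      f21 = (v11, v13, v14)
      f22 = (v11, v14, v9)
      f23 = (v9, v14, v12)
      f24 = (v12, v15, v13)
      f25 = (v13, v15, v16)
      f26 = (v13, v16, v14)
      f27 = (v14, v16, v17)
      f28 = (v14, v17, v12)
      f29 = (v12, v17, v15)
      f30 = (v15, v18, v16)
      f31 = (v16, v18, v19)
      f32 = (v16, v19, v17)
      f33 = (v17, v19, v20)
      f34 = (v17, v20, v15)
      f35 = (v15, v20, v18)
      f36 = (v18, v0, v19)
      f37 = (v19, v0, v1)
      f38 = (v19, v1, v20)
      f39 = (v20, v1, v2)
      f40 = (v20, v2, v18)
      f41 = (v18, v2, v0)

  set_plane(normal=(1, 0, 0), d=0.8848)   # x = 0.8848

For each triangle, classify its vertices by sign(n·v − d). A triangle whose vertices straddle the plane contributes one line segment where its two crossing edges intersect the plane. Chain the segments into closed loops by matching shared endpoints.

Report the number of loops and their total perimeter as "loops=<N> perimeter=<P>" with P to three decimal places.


loops=2 perimeter=5.201

Straddling triangles (12 of 42):
  (v3,v6,v4) [+-+] → (0.8848, 2.40414, 0)–(0.8848, 1.83017, 0.358528)  len=0.6767
  (v4,v6,v7) [+--] → (0.8848, 1.83017, 0.358528)–(0.8848, 1.68327, 0.4503)  len=0.1732
  (v4,v7,v5) [+-+] → (0.8848, 1.68327, 0.4503)–(0.8848, 1.68327, -0.248294)  len=0.6986
  (v5,v7,v8) [+--] → (0.8848, 1.68327, -0.248294)–(0.8848, 1.68327, -0.4503)  len=0.2020
  (v5,v8,v3) [+-+] → (0.8848, 1.68327, -0.4503)–(0.8848, 2.11956, -0.177791)  len=0.5144
  (v3,v8,v6) [+--] → (0.8848, 2.11956, -0.177791)–(0.8848, 2.40414, 0)  len=0.3356
  (v15,v18,v16) [-+-] → (0.8848, -2.40414, 0)–(0.8848, -2.11956, 0.177791)  len=0.3356
  (v16,v18,v19) [-++] → (0.8848, -2.11956, 0.177791)–(0.8848, -1.68327, 0.4503)  len=0.5144
  (v16,v19,v17) [-+-] → (0.8848, -1.68327, 0.4503)–(0.8848, -1.68327, 0.248294)  len=0.2020
  (v17,v19,v20) [-++] → (0.8848, -1.68327, 0.248294)–(0.8848, -1.68327, -0.4503)  len=0.6986
  (v17,v20,v15) [-+-] → (0.8848, -1.68327, -0.4503)–(0.8848, -1.83017, -0.358528)  len=0.1732
  (v15,v20,v18) [-++] → (0.8848, -1.83017, -0.358528)–(0.8848, -2.40414, 0)  len=0.6767

Chained into 2 loop(s):
  loop 1: 6 segments, perimeter = 2.6005
  loop 2: 6 segments, perimeter = 2.6005
Total perimeter = 5.201


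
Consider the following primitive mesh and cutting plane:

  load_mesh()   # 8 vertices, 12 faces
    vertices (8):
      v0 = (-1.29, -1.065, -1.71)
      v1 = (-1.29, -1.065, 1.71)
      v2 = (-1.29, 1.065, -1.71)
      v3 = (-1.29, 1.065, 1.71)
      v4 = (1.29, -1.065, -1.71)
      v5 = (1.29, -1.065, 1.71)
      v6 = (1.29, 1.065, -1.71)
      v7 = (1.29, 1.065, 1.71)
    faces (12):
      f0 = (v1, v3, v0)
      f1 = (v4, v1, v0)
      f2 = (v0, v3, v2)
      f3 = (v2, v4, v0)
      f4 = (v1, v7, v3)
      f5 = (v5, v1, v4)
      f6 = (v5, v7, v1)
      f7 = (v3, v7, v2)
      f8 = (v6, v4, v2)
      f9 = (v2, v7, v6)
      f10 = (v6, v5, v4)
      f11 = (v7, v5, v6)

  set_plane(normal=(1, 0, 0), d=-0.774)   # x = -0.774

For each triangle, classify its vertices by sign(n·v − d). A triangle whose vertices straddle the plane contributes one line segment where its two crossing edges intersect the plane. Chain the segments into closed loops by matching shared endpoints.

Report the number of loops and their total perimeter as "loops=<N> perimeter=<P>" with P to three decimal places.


loops=1 perimeter=11.100

Straddling triangles (8 of 12):
  (v4,v1,v0) [+--] → (-0.774, -1.065, 1.026)–(-0.774, -1.065, -1.71)  len=2.7360
  (v2,v4,v0) [-+-] → (-0.774, 0.639, -1.71)–(-0.774, -1.065, -1.71)  len=1.7040
  (v1,v7,v3) [-+-] → (-0.774, -0.639, 1.71)–(-0.774, 1.065, 1.71)  len=1.7040
  (v5,v1,v4) [+-+] → (-0.774, -1.065, 1.71)–(-0.774, -1.065, 1.026)  len=0.6840
  (v5,v7,v1) [++-] → (-0.774, -0.639, 1.71)–(-0.774, -1.065, 1.71)  len=0.4260
  (v3,v7,v2) [-+-] → (-0.774, 1.065, 1.71)–(-0.774, 1.065, -1.026)  len=2.7360
  (v6,v4,v2) [++-] → (-0.774, 0.639, -1.71)–(-0.774, 1.065, -1.71)  len=0.4260
  (v2,v7,v6) [-++] → (-0.774, 1.065, -1.026)–(-0.774, 1.065, -1.71)  len=0.6840

Chained into 1 loop(s):
  loop 1: 8 segments, perimeter = 11.1000
Total perimeter = 11.100


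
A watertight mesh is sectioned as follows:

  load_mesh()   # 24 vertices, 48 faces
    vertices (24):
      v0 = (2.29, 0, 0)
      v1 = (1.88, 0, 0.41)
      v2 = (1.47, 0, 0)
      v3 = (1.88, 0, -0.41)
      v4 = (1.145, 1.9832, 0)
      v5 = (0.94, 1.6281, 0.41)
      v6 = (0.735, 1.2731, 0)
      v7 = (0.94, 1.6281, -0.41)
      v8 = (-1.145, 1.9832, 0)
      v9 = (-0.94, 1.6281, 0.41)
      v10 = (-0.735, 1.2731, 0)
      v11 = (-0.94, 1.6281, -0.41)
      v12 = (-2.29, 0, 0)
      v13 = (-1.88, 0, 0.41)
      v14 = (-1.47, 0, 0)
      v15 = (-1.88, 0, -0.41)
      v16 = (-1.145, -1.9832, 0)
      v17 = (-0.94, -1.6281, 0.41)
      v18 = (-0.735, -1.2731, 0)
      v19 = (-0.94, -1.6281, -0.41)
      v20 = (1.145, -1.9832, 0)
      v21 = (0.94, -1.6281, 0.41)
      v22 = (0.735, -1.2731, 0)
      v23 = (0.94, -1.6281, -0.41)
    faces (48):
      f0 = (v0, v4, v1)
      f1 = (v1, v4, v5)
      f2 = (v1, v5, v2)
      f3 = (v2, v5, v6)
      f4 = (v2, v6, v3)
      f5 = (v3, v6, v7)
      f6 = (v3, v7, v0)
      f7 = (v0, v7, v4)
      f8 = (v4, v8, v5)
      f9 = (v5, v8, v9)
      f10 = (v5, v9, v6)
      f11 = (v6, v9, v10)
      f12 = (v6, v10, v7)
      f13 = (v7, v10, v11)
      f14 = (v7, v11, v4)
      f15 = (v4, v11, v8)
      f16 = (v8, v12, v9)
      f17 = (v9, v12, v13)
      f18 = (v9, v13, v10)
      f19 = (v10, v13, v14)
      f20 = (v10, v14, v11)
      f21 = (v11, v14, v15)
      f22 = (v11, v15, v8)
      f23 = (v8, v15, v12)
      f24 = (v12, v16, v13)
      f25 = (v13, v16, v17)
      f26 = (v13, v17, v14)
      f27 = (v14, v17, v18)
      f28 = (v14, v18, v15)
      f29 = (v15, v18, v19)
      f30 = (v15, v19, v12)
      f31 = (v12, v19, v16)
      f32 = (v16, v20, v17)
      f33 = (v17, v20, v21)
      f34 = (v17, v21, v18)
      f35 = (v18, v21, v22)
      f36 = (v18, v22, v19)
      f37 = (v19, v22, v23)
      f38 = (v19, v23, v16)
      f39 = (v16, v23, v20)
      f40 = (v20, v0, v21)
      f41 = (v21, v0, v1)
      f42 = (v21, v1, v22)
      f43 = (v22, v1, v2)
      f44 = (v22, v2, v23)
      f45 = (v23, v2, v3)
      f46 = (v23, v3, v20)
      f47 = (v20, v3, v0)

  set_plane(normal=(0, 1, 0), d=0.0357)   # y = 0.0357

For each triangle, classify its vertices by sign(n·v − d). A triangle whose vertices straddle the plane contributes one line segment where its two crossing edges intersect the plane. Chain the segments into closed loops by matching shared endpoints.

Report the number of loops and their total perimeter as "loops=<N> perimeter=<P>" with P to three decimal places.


loops=2 perimeter=4.639

Straddling triangles (16 of 48):
  (v0,v4,v1) [-+-] → (2.26939, 0.0357, 0)–(1.86677, 0.0357, 0.40262)  len=0.5694
  (v1,v4,v5) [-++] → (1.86677, 0.0357, 0.40262)–(1.85939, 0.0357, 0.41)  len=0.0104
  (v1,v5,v2) [-+-] → (1.85939, 0.0357, 0.41)–(1.45838, 0.0357, 0.00899023)  len=0.5671
  (v2,v5,v6) [-++] → (1.45838, 0.0357, 0.00899023)–(1.44939, 0.0357, 0)  len=0.0127
  (v2,v6,v3) [-+-] → (1.44939, 0.0357, 0)–(1.84789, 0.0357, -0.398503)  len=0.5636
  (v3,v6,v7) [-++] → (1.84789, 0.0357, -0.398503)–(1.85939, 0.0357, -0.41)  len=0.0163
  (v3,v7,v0) [-+-] → (1.85939, 0.0357, -0.41)–(2.2604, 0.0357, -0.00899023)  len=0.5671
  (v0,v7,v4) [-++] → (2.2604, 0.0357, -0.00899023)–(2.26939, 0.0357, 0)  len=0.0127
  (v8,v12,v9) [+-+] → (-2.26939, 0.0357, 0)–(-2.2604, 0.0357, 0.00899023)  len=0.0127
  (v9,v12,v13) [+--] → (-2.2604, 0.0357, 0.00899023)–(-1.85939, 0.0357, 0.41)  len=0.5671
  (v9,v13,v10) [+-+] → (-1.85939, 0.0357, 0.41)–(-1.84789, 0.0357, 0.398503)  len=0.0163
  (v10,v13,v14) [+--] → (-1.84789, 0.0357, 0.398503)–(-1.44939, 0.0357, 0)  len=0.5636
  (v10,v14,v11) [+-+] → (-1.44939, 0.0357, 0)–(-1.45838, 0.0357, -0.00899023)  len=0.0127
  (v11,v14,v15) [+--] → (-1.45838, 0.0357, -0.00899023)–(-1.85939, 0.0357, -0.41)  len=0.5671
  (v11,v15,v8) [+-+] → (-1.85939, 0.0357, -0.41)–(-1.86677, 0.0357, -0.40262)  len=0.0104
  (v8,v15,v12) [+--] → (-1.86677, 0.0357, -0.40262)–(-2.26939, 0.0357, 0)  len=0.5694

Chained into 2 loop(s):
  loop 1: 8 segments, perimeter = 2.3193
  loop 2: 8 segments, perimeter = 2.3193
Total perimeter = 4.639


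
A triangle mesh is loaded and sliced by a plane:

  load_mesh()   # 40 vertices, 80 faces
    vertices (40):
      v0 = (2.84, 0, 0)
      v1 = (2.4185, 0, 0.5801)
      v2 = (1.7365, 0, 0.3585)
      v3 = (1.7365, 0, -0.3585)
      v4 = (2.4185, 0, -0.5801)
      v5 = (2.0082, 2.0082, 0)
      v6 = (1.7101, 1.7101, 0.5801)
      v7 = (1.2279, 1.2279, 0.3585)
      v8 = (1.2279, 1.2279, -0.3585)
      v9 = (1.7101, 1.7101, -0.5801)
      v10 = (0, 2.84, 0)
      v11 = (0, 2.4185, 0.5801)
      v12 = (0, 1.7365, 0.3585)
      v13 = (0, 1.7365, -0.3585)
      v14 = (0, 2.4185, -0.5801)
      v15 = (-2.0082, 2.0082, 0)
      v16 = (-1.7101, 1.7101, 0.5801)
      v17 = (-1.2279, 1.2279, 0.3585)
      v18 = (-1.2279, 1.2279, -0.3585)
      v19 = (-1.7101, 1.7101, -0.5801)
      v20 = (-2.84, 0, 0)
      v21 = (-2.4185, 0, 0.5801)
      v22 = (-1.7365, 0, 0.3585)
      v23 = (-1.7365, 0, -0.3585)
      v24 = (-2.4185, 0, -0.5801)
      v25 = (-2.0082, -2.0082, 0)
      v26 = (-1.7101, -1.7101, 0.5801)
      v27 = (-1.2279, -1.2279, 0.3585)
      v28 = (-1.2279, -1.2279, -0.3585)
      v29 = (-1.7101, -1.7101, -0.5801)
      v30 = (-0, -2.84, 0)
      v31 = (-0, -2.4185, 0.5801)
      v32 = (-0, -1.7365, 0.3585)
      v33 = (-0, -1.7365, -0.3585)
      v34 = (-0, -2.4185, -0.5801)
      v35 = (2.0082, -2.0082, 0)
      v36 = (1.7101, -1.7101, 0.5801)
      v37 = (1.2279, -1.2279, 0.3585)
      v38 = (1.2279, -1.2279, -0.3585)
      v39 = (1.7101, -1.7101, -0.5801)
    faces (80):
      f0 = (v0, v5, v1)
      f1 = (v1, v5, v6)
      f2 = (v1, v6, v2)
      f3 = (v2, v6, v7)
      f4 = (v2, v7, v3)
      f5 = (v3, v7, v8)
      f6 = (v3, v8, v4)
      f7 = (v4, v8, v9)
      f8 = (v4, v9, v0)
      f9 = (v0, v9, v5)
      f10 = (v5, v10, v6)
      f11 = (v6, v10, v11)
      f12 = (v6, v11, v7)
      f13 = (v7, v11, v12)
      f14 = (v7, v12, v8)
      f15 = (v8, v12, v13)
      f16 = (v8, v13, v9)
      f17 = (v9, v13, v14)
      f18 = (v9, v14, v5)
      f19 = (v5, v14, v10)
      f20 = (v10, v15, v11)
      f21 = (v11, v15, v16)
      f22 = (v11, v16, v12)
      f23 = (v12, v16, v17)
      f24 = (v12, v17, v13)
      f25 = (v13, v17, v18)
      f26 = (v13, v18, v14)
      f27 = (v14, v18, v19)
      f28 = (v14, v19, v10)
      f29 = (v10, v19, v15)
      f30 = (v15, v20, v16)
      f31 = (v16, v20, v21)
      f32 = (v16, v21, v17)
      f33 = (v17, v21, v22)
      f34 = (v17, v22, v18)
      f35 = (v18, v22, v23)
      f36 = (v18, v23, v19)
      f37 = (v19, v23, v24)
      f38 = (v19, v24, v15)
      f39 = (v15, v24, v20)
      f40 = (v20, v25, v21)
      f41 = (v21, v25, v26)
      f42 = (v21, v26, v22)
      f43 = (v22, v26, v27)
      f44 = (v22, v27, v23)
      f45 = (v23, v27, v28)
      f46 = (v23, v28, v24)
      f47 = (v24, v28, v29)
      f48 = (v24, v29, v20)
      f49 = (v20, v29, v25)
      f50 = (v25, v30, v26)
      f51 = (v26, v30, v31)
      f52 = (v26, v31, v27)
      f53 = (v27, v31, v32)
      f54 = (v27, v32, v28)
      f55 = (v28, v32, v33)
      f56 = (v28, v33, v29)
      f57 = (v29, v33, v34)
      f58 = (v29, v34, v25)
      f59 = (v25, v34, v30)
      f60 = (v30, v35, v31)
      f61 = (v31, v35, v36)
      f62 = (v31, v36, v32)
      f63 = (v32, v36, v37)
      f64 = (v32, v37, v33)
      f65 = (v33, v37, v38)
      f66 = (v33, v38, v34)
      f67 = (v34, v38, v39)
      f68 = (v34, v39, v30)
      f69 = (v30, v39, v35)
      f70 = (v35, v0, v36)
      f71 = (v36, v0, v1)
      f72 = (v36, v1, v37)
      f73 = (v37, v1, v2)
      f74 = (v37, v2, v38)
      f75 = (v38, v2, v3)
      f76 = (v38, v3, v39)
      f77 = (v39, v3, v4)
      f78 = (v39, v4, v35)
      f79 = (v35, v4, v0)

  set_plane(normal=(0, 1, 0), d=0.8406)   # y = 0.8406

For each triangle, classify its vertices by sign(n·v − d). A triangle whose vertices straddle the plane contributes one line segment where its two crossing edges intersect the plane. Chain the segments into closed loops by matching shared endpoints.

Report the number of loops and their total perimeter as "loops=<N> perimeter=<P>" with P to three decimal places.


loops=2 perimeter=7.171

Straddling triangles (20 of 80):
  (v0,v5,v1) [-+-] → (2.49182, 0.8406, 0)–(2.24676, 0.8406, 0.33728)  len=0.4169
  (v1,v5,v6) [-++] → (2.24676, 0.8406, 0.33728)–(2.07029, 0.8406, 0.5801)  len=0.3002
  (v1,v6,v2) [-+-] → (2.07029, 0.8406, 0.5801)–(1.72352, 0.8406, 0.467428)  len=0.3646
  (v2,v6,v7) [-++] → (1.72352, 0.8406, 0.467428)–(1.38832, 0.8406, 0.3585)  len=0.3525
  (v2,v7,v3) [-+-] → (1.38832, 0.8406, 0.3585)–(1.38832, 0.8406, 0.132346)  len=0.2262
  (v3,v7,v8) [-++] → (1.38832, 0.8406, 0.132346)–(1.38832, 0.8406, -0.3585)  len=0.4908
  (v3,v8,v4) [-+-] → (1.38832, 0.8406, -0.3585)–(1.60343, 0.8406, -0.428396)  len=0.2262
  (v4,v8,v9) [-++] → (1.60343, 0.8406, -0.428396)–(2.07029, 0.8406, -0.5801)  len=0.4909
  (v4,v9,v0) [-+-] → (2.07029, 0.8406, -0.5801)–(2.2846, 0.8406, -0.285148)  len=0.3646
  (v0,v9,v5) [-++] → (2.2846, 0.8406, -0.285148)–(2.49182, 0.8406, 0)  len=0.3525
  (v15,v20,v16) [+-+] → (-2.49182, 0.8406, 0)–(-2.2846, 0.8406, 0.285148)  len=0.3525
  (v16,v20,v21) [+--] → (-2.2846, 0.8406, 0.285148)–(-2.07029, 0.8406, 0.5801)  len=0.3646
  (v16,v21,v17) [+-+] → (-2.07029, 0.8406, 0.5801)–(-1.60343, 0.8406, 0.428396)  len=0.4909
  (v17,v21,v22) [+--] → (-1.60343, 0.8406, 0.428396)–(-1.38832, 0.8406, 0.3585)  len=0.2262
  (v17,v22,v18) [+-+] → (-1.38832, 0.8406, 0.3585)–(-1.38832, 0.8406, -0.132346)  len=0.4908
  (v18,v22,v23) [+--] → (-1.38832, 0.8406, -0.132346)–(-1.38832, 0.8406, -0.3585)  len=0.2262
  (v18,v23,v19) [+-+] → (-1.38832, 0.8406, -0.3585)–(-1.72352, 0.8406, -0.467428)  len=0.3525
  (v19,v23,v24) [+--] → (-1.72352, 0.8406, -0.467428)–(-2.07029, 0.8406, -0.5801)  len=0.3646
  (v19,v24,v15) [+-+] → (-2.07029, 0.8406, -0.5801)–(-2.24676, 0.8406, -0.33728)  len=0.3002
  (v15,v24,v20) [+--] → (-2.24676, 0.8406, -0.33728)–(-2.49182, 0.8406, 0)  len=0.4169

Chained into 2 loop(s):
  loop 1: 10 segments, perimeter = 3.5853
  loop 2: 10 segments, perimeter = 3.5853
Total perimeter = 7.171


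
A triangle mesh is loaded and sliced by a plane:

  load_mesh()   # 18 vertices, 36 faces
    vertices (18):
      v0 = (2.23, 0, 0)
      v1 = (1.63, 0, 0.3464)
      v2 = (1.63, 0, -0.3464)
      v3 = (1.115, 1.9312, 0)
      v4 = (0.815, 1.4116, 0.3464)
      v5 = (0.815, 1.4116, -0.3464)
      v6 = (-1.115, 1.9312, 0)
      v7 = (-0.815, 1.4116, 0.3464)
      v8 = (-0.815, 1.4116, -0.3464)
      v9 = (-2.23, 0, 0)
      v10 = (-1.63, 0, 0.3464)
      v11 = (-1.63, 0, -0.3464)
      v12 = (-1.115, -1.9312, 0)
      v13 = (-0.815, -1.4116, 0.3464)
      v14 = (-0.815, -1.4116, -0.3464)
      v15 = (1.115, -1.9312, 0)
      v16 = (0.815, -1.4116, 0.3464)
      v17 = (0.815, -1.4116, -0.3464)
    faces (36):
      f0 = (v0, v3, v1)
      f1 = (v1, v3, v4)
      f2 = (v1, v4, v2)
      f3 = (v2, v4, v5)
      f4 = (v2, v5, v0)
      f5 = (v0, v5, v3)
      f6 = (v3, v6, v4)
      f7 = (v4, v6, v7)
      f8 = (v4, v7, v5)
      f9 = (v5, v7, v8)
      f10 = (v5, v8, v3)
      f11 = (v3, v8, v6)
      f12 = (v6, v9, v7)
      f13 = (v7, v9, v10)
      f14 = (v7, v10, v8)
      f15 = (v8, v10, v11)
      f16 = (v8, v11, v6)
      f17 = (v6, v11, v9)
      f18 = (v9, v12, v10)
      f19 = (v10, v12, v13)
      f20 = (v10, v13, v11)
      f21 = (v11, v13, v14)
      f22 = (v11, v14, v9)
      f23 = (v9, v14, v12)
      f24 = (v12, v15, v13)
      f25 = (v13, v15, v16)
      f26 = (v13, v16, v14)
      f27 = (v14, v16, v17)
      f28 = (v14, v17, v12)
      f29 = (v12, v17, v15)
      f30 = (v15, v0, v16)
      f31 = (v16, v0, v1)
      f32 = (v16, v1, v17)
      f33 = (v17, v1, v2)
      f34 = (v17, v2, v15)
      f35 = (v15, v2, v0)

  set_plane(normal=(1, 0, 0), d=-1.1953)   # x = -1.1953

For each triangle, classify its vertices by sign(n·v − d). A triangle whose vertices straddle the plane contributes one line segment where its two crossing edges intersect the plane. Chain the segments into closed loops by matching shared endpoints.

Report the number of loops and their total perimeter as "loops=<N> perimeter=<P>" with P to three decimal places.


loops=2 perimeter=5.767

Straddling triangles (12 of 36):
  (v6,v9,v7) [+-+] → (-1.1953, 1.79212, 0)–(-1.1953, 1.03221, 0.2533)  len=0.8010
  (v7,v9,v10) [+--] → (-1.1953, 1.03221, 0.2533)–(-1.1953, 0.752911, 0.3464)  len=0.2944
  (v7,v10,v8) [+-+] → (-1.1953, 0.752911, 0.3464)–(-1.1953, 0.752911, -0.0231217)  len=0.3695
  (v8,v10,v11) [+--] → (-1.1953, 0.752911, -0.0231217)–(-1.1953, 0.752911, -0.3464)  len=0.3233
  (v8,v11,v6) [+-+] → (-1.1953, 0.752911, -0.3464)–(-1.1953, 1.63008, -0.0540115)  len=0.9246
  (v6,v11,v9) [+--] → (-1.1953, 1.63008, -0.0540115)–(-1.1953, 1.79212, 0)  len=0.1708
  (v9,v12,v10) [-+-] → (-1.1953, -1.79212, 0)–(-1.1953, -1.63008, 0.0540115)  len=0.1708
  (v10,v12,v13) [-++] → (-1.1953, -1.63008, 0.0540115)–(-1.1953, -0.752911, 0.3464)  len=0.9246
  (v10,v13,v11) [-+-] → (-1.1953, -0.752911, 0.3464)–(-1.1953, -0.752911, 0.0231217)  len=0.3233
  (v11,v13,v14) [-++] → (-1.1953, -0.752911, 0.0231217)–(-1.1953, -0.752911, -0.3464)  len=0.3695
  (v11,v14,v9) [-+-] → (-1.1953, -0.752911, -0.3464)–(-1.1953, -1.03221, -0.2533)  len=0.2944
  (v9,v14,v12) [-++] → (-1.1953, -1.03221, -0.2533)–(-1.1953, -1.79212, 0)  len=0.8010

Chained into 2 loop(s):
  loop 1: 6 segments, perimeter = 2.8836
  loop 2: 6 segments, perimeter = 2.8836
Total perimeter = 5.767


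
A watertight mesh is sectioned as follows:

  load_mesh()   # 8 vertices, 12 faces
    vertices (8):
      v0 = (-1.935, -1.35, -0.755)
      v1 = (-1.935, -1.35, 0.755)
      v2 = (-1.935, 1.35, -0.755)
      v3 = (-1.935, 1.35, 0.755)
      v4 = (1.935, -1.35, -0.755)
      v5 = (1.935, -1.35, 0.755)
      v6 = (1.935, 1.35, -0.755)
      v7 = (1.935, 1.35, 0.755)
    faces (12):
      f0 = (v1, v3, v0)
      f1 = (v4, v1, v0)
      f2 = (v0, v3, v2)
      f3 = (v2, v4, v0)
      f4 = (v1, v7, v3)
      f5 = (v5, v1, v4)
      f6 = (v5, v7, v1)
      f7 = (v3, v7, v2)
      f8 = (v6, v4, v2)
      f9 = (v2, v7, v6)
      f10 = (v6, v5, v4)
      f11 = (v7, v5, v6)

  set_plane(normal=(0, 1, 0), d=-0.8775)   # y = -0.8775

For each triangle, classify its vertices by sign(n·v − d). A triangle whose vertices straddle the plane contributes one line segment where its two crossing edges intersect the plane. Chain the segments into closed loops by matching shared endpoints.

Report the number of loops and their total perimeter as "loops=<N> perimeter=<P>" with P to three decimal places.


Straddling triangles (8 of 12):
  (v1,v3,v0) [-+-] → (-1.935, -0.8775, 0.755)–(-1.935, -0.8775, -0.49075)  len=1.2457
  (v0,v3,v2) [-++] → (-1.935, -0.8775, -0.49075)–(-1.935, -0.8775, -0.755)  len=0.2643
  (v2,v4,v0) [+--] → (1.25775, -0.8775, -0.755)–(-1.935, -0.8775, -0.755)  len=3.1927
  (v1,v7,v3) [-++] → (-1.25775, -0.8775, 0.755)–(-1.935, -0.8775, 0.755)  len=0.6773
  (v5,v7,v1) [-+-] → (1.935, -0.8775, 0.755)–(-1.25775, -0.8775, 0.755)  len=3.1927
  (v6,v4,v2) [+-+] → (1.935, -0.8775, -0.755)–(1.25775, -0.8775, -0.755)  len=0.6773
  (v6,v5,v4) [+--] → (1.935, -0.8775, 0.49075)–(1.935, -0.8775, -0.755)  len=1.2457
  (v7,v5,v6) [+-+] → (1.935, -0.8775, 0.755)–(1.935, -0.8775, 0.49075)  len=0.2643

Chained into 1 loop(s):
  loop 1: 8 segments, perimeter = 10.7600
Total perimeter = 10.760

loops=1 perimeter=10.760


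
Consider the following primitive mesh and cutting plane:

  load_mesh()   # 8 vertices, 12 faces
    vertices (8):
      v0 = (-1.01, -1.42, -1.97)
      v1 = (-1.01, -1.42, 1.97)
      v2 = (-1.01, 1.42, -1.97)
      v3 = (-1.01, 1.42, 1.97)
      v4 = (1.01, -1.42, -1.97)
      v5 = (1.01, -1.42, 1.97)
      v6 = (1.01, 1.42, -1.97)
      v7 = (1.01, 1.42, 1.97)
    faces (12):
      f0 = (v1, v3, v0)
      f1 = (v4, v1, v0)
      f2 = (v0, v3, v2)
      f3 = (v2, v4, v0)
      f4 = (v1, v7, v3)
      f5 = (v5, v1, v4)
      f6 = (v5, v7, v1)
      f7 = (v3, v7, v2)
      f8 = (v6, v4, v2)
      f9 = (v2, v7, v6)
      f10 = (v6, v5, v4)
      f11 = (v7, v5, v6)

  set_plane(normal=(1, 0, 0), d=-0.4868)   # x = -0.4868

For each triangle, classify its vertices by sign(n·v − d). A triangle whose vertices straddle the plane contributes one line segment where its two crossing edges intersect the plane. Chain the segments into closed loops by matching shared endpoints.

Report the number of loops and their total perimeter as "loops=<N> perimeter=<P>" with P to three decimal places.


Straddling triangles (8 of 12):
  (v4,v1,v0) [+--] → (-0.4868, -1.42, 0.949501)–(-0.4868, -1.42, -1.97)  len=2.9195
  (v2,v4,v0) [-+-] → (-0.4868, 0.684412, -1.97)–(-0.4868, -1.42, -1.97)  len=2.1044
  (v1,v7,v3) [-+-] → (-0.4868, -0.684412, 1.97)–(-0.4868, 1.42, 1.97)  len=2.1044
  (v5,v1,v4) [+-+] → (-0.4868, -1.42, 1.97)–(-0.4868, -1.42, 0.949501)  len=1.0205
  (v5,v7,v1) [++-] → (-0.4868, -0.684412, 1.97)–(-0.4868, -1.42, 1.97)  len=0.7356
  (v3,v7,v2) [-+-] → (-0.4868, 1.42, 1.97)–(-0.4868, 1.42, -0.949501)  len=2.9195
  (v6,v4,v2) [++-] → (-0.4868, 0.684412, -1.97)–(-0.4868, 1.42, -1.97)  len=0.7356
  (v2,v7,v6) [-++] → (-0.4868, 1.42, -0.949501)–(-0.4868, 1.42, -1.97)  len=1.0205

Chained into 1 loop(s):
  loop 1: 8 segments, perimeter = 13.5600
Total perimeter = 13.560

loops=1 perimeter=13.560


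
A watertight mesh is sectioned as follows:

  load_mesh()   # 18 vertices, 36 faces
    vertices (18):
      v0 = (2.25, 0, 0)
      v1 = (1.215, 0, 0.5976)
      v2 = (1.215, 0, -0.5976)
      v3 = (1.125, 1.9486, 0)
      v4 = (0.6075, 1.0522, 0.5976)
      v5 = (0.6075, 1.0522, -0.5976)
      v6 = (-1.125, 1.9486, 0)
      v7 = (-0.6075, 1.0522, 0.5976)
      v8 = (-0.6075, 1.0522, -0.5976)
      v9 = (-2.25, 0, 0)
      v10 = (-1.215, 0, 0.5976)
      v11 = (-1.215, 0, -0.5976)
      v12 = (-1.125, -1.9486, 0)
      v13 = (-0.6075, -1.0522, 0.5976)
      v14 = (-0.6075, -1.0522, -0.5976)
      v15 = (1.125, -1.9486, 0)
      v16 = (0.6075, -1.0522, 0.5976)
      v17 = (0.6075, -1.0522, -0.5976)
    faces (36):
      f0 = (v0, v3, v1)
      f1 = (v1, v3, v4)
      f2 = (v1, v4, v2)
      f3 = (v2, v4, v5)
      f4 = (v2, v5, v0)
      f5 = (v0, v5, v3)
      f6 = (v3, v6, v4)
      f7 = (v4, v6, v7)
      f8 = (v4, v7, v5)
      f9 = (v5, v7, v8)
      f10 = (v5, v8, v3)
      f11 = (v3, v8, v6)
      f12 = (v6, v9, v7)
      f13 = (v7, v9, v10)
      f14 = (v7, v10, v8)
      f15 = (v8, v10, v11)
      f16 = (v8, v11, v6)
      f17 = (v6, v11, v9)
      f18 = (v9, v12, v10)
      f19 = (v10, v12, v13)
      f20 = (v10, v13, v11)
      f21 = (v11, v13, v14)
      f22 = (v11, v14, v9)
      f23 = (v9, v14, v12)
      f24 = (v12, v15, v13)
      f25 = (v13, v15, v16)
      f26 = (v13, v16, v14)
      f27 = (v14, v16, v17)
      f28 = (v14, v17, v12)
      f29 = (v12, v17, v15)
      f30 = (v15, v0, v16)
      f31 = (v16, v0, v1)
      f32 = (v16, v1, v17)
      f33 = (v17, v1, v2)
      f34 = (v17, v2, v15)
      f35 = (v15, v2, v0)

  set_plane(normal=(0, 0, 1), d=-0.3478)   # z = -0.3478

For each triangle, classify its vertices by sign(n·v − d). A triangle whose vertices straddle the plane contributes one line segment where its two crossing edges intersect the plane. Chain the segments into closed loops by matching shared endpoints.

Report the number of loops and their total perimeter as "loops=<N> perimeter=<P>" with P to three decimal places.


loops=2 perimeter=17.176

Straddling triangles (24 of 36):
  (v1,v4,v2) [++-] → (1.08803, 0.219913, -0.3478)–(1.215, 0, -0.3478)  len=0.2539
  (v2,v4,v5) [-+-] → (1.08803, 0.219913, -0.3478)–(0.6075, 1.0522, -0.3478)  len=0.9610
  (v2,v5,v0) [--+] → (1.29407, 0.612375, -0.3478)–(1.64764, 0, -0.3478)  len=0.7071
  (v0,v5,v3) [+-+] → (1.29407, 0.612375, -0.3478)–(0.823818, 1.4269, -0.3478)  len=0.9405
  (v4,v7,v5) [++-] → (0.353562, 1.0522, -0.3478)–(0.6075, 1.0522, -0.3478)  len=0.2539
  (v5,v7,v8) [-+-] → (0.353562, 1.0522, -0.3478)–(-0.6075, 1.0522, -0.3478)  len=0.9611
  (v5,v8,v3) [--+] → (0.116694, 1.4269, -0.3478)–(0.823818, 1.4269, -0.3478)  len=0.7071
  (v3,v8,v6) [+-+] → (0.116694, 1.4269, -0.3478)–(-0.823818, 1.4269, -0.3478)  len=0.9405
  (v7,v10,v8) [++-] → (-0.734469, 0.832287, -0.3478)–(-0.6075, 1.0522, -0.3478)  len=0.2539
  (v8,v10,v11) [-+-] → (-0.734469, 0.832287, -0.3478)–(-1.215, 0, -0.3478)  len=0.9610
  (v8,v11,v6) [--+] → (-1.17738, 0.814525, -0.3478)–(-0.823818, 1.4269, -0.3478)  len=0.7071
  (v6,v11,v9) [+-+] → (-1.17738, 0.814525, -0.3478)–(-1.64764, 0, -0.3478)  len=0.9405
  (v10,v13,v11) [++-] → (-1.08803, -0.219913, -0.3478)–(-1.215, 0, -0.3478)  len=0.2539
  (v11,v13,v14) [-+-] → (-1.08803, -0.219913, -0.3478)–(-0.6075, -1.0522, -0.3478)  len=0.9610
  (v11,v14,v9) [--+] → (-1.29407, -0.612375, -0.3478)–(-1.64764, 0, -0.3478)  len=0.7071
  (v9,v14,v12) [+-+] → (-1.29407, -0.612375, -0.3478)–(-0.823818, -1.4269, -0.3478)  len=0.9405
  (v13,v16,v14) [++-] → (-0.353562, -1.0522, -0.3478)–(-0.6075, -1.0522, -0.3478)  len=0.2539
  (v14,v16,v17) [-+-] → (-0.353562, -1.0522, -0.3478)–(0.6075, -1.0522, -0.3478)  len=0.9611
  (v14,v17,v12) [--+] → (-0.116694, -1.4269, -0.3478)–(-0.823818, -1.4269, -0.3478)  len=0.7071
  (v12,v17,v15) [+-+] → (-0.116694, -1.4269, -0.3478)–(0.823818, -1.4269, -0.3478)  len=0.9405
  (v16,v1,v17) [++-] → (0.734469, -0.832287, -0.3478)–(0.6075, -1.0522, -0.3478)  len=0.2539
  (v17,v1,v2) [-+-] → (0.734469, -0.832287, -0.3478)–(1.215, 0, -0.3478)  len=0.9610
  (v17,v2,v15) [--+] → (1.17738, -0.814525, -0.3478)–(0.823818, -1.4269, -0.3478)  len=0.7071
  (v15,v2,v0) [+-+] → (1.17738, -0.814525, -0.3478)–(1.64764, 0, -0.3478)  len=0.9405

Chained into 2 loop(s):
  loop 1: 12 segments, perimeter = 7.2899
  loop 2: 12 segments, perimeter = 9.8858
Total perimeter = 17.176


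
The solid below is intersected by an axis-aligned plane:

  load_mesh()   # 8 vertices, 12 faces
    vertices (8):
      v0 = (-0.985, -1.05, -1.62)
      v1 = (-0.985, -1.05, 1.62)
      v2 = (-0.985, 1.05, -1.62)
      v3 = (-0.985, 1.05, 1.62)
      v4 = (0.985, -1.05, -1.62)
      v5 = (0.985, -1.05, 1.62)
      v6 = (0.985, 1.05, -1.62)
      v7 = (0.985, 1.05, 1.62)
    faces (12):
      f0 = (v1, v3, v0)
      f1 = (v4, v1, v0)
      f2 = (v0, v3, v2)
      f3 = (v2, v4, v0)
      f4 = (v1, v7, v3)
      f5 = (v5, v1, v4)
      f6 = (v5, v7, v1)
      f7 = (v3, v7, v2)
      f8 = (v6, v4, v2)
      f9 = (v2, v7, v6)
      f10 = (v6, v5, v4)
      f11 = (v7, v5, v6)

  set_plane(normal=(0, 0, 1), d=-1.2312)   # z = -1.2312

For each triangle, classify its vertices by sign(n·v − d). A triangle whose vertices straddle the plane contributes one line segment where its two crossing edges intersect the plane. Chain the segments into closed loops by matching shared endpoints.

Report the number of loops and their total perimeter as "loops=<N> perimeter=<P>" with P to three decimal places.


loops=1 perimeter=8.140

Straddling triangles (8 of 12):
  (v1,v3,v0) [++-] → (-0.985, -0.798, -1.2312)–(-0.985, -1.05, -1.2312)  len=0.2520
  (v4,v1,v0) [-+-] → (0.7486, -1.05, -1.2312)–(-0.985, -1.05, -1.2312)  len=1.7336
  (v0,v3,v2) [-+-] → (-0.985, -0.798, -1.2312)–(-0.985, 1.05, -1.2312)  len=1.8480
  (v5,v1,v4) [++-] → (0.7486, -1.05, -1.2312)–(0.985, -1.05, -1.2312)  len=0.2364
  (v3,v7,v2) [++-] → (-0.7486, 1.05, -1.2312)–(-0.985, 1.05, -1.2312)  len=0.2364
  (v2,v7,v6) [-+-] → (-0.7486, 1.05, -1.2312)–(0.985, 1.05, -1.2312)  len=1.7336
  (v6,v5,v4) [-+-] → (0.985, 0.798, -1.2312)–(0.985, -1.05, -1.2312)  len=1.8480
  (v7,v5,v6) [++-] → (0.985, 0.798, -1.2312)–(0.985, 1.05, -1.2312)  len=0.2520

Chained into 1 loop(s):
  loop 1: 8 segments, perimeter = 8.1400
Total perimeter = 8.140


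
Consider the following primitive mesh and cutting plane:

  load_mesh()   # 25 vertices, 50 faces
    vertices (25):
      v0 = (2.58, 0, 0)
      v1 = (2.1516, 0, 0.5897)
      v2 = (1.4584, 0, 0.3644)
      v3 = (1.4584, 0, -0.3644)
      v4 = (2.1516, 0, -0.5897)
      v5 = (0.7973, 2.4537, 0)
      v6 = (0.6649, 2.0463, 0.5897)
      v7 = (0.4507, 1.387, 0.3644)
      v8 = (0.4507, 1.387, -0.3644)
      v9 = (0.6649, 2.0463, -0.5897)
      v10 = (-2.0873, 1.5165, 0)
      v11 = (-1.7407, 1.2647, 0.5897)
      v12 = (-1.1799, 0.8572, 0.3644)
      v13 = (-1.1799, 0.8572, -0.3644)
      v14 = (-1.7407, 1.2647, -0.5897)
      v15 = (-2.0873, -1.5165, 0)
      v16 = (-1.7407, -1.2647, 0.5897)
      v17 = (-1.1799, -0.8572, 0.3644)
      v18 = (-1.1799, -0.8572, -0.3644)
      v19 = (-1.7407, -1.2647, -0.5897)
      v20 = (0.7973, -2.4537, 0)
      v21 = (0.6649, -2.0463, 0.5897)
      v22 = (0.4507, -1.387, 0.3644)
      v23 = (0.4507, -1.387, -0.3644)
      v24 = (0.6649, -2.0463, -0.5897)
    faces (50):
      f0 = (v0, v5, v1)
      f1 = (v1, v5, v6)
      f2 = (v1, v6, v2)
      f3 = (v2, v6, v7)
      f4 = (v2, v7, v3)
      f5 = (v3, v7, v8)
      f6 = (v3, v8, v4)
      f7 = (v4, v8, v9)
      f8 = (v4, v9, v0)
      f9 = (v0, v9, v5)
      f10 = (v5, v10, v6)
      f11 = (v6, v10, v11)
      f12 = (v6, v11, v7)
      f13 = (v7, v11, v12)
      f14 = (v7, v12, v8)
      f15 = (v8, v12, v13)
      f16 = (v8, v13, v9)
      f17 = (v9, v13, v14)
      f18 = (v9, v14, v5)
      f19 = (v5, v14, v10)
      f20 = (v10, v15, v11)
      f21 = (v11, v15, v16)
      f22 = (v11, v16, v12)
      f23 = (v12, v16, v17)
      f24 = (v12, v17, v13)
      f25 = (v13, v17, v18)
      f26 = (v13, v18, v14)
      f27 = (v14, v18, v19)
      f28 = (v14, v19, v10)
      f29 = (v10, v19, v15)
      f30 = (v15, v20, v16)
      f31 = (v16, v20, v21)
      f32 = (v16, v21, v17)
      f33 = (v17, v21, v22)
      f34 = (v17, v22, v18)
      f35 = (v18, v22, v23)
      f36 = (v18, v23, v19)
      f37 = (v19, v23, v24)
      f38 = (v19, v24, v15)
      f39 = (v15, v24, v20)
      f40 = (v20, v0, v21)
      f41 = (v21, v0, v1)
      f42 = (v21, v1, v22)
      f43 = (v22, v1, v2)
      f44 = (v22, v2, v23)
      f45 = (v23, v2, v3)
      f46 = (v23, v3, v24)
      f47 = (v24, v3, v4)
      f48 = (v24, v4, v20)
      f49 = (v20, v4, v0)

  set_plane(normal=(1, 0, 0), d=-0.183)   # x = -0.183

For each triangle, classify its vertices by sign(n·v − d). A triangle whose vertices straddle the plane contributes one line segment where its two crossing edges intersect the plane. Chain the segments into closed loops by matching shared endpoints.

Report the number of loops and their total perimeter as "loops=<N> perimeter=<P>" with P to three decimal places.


loops=2 perimeter=6.756

Straddling triangles (20 of 50):
  (v5,v10,v6) [+-+] → (-0.183, 2.1352, 0)–(-0.183, 1.88308, 0.408025)  len=0.4796
  (v6,v10,v11) [+--] → (-0.183, 1.88308, 0.408025)–(-0.183, 1.77081, 0.5897)  len=0.2136
  (v6,v11,v7) [+-+] → (-0.183, 1.77081, 0.5897)–(-0.183, 1.35163, 0.429551)  len=0.4487
  (v7,v11,v12) [+--] → (-0.183, 1.35163, 0.429551)–(-0.183, 1.1811, 0.3644)  len=0.1826
  (v7,v12,v8) [+-+] → (-0.183, 1.1811, 0.3644)–(-0.183, 1.1811, -0.0811665)  len=0.4456
  (v8,v12,v13) [+--] → (-0.183, 1.1811, -0.0811665)–(-0.183, 1.1811, -0.3644)  len=0.2832
  (v8,v13,v9) [+-+] → (-0.183, 1.1811, -0.3644)–(-0.183, 1.49977, -0.486148)  len=0.3411
  (v9,v13,v14) [+--] → (-0.183, 1.49977, -0.486148)–(-0.183, 1.77081, -0.5897)  len=0.2901
  (v9,v14,v5) [+-+] → (-0.183, 1.77081, -0.5897)–(-0.183, 1.99445, -0.227771)  len=0.4254
  (v5,v14,v10) [+--] → (-0.183, 1.99445, -0.227771)–(-0.183, 2.1352, 0)  len=0.2678
  (v15,v20,v16) [-+-] → (-0.183, -2.1352, 0)–(-0.183, -1.99445, 0.227771)  len=0.2678
  (v16,v20,v21) [-++] → (-0.183, -1.99445, 0.227771)–(-0.183, -1.77081, 0.5897)  len=0.4254
  (v16,v21,v17) [-+-] → (-0.183, -1.77081, 0.5897)–(-0.183, -1.49977, 0.486148)  len=0.2901
  (v17,v21,v22) [-++] → (-0.183, -1.49977, 0.486148)–(-0.183, -1.1811, 0.3644)  len=0.3411
  (v17,v22,v18) [-+-] → (-0.183, -1.1811, 0.3644)–(-0.183, -1.1811, 0.0811665)  len=0.2832
  (v18,v22,v23) [-++] → (-0.183, -1.1811, 0.0811665)–(-0.183, -1.1811, -0.3644)  len=0.4456
  (v18,v23,v19) [-+-] → (-0.183, -1.1811, -0.3644)–(-0.183, -1.35163, -0.429551)  len=0.1826
  (v19,v23,v24) [-++] → (-0.183, -1.35163, -0.429551)–(-0.183, -1.77081, -0.5897)  len=0.4487
  (v19,v24,v15) [-+-] → (-0.183, -1.77081, -0.5897)–(-0.183, -1.88308, -0.408025)  len=0.2136
  (v15,v24,v20) [-++] → (-0.183, -1.88308, -0.408025)–(-0.183, -2.1352, 0)  len=0.4796

Chained into 2 loop(s):
  loop 1: 10 segments, perimeter = 3.3778
  loop 2: 10 segments, perimeter = 3.3778
Total perimeter = 6.756


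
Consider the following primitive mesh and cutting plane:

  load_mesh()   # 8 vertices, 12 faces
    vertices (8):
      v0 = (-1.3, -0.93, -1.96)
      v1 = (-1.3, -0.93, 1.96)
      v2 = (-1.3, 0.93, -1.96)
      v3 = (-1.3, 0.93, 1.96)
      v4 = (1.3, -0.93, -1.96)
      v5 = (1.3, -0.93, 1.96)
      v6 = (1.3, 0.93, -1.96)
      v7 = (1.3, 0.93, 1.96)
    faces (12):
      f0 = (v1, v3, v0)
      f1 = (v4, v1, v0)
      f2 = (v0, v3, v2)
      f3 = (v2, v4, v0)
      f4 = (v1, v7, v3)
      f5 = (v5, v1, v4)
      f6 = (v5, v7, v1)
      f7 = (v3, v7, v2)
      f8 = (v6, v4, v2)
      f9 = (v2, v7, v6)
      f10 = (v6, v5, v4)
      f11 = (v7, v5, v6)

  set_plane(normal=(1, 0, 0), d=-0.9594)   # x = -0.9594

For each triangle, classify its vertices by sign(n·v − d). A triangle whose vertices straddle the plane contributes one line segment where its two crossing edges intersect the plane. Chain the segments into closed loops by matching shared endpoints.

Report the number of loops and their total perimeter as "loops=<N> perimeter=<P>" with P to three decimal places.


loops=1 perimeter=11.560

Straddling triangles (8 of 12):
  (v4,v1,v0) [+--] → (-0.9594, -0.93, 1.44648)–(-0.9594, -0.93, -1.96)  len=3.4065
  (v2,v4,v0) [-+-] → (-0.9594, 0.68634, -1.96)–(-0.9594, -0.93, -1.96)  len=1.6163
  (v1,v7,v3) [-+-] → (-0.9594, -0.68634, 1.96)–(-0.9594, 0.93, 1.96)  len=1.6163
  (v5,v1,v4) [+-+] → (-0.9594, -0.93, 1.96)–(-0.9594, -0.93, 1.44648)  len=0.5135
  (v5,v7,v1) [++-] → (-0.9594, -0.68634, 1.96)–(-0.9594, -0.93, 1.96)  len=0.2437
  (v3,v7,v2) [-+-] → (-0.9594, 0.93, 1.96)–(-0.9594, 0.93, -1.44648)  len=3.4065
  (v6,v4,v2) [++-] → (-0.9594, 0.68634, -1.96)–(-0.9594, 0.93, -1.96)  len=0.2437
  (v2,v7,v6) [-++] → (-0.9594, 0.93, -1.44648)–(-0.9594, 0.93, -1.96)  len=0.5135

Chained into 1 loop(s):
  loop 1: 8 segments, perimeter = 11.5600
Total perimeter = 11.560


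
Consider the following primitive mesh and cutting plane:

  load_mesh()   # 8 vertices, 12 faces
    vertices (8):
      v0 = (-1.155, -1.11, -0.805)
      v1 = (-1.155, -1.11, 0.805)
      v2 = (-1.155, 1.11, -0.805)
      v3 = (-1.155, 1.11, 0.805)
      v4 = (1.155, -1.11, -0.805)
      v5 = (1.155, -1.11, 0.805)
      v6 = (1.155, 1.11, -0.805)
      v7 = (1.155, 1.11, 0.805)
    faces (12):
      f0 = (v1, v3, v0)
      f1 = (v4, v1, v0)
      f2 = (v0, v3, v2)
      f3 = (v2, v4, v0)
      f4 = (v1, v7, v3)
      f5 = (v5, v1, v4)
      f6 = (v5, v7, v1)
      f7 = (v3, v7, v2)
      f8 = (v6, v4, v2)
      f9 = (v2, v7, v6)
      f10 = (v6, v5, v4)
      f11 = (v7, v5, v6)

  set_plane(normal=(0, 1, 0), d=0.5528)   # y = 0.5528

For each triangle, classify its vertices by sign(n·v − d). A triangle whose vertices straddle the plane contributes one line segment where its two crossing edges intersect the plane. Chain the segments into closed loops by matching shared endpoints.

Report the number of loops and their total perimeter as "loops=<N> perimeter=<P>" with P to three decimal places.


Straddling triangles (8 of 12):
  (v1,v3,v0) [-+-] → (-1.155, 0.5528, 0.805)–(-1.155, 0.5528, 0.400905)  len=0.4041
  (v0,v3,v2) [-++] → (-1.155, 0.5528, 0.400905)–(-1.155, 0.5528, -0.805)  len=1.2059
  (v2,v4,v0) [+--] → (-0.575211, 0.5528, -0.805)–(-1.155, 0.5528, -0.805)  len=0.5798
  (v1,v7,v3) [-++] → (0.575211, 0.5528, 0.805)–(-1.155, 0.5528, 0.805)  len=1.7302
  (v5,v7,v1) [-+-] → (1.155, 0.5528, 0.805)–(0.575211, 0.5528, 0.805)  len=0.5798
  (v6,v4,v2) [+-+] → (1.155, 0.5528, -0.805)–(-0.575211, 0.5528, -0.805)  len=1.7302
  (v6,v5,v4) [+--] → (1.155, 0.5528, -0.400905)–(1.155, 0.5528, -0.805)  len=0.4041
  (v7,v5,v6) [+-+] → (1.155, 0.5528, 0.805)–(1.155, 0.5528, -0.400905)  len=1.2059

Chained into 1 loop(s):
  loop 1: 8 segments, perimeter = 7.8400
Total perimeter = 7.840

loops=1 perimeter=7.840
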